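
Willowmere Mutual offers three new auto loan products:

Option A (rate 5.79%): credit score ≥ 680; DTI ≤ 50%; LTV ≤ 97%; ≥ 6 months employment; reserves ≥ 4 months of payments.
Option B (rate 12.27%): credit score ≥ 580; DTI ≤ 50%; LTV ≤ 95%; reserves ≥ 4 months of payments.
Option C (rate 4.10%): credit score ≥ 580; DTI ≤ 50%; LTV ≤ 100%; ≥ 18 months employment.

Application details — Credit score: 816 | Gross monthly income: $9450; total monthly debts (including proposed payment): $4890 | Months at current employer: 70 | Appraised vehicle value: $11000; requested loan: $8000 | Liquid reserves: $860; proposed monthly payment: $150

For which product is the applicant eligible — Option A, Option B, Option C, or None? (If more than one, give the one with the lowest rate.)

DTI = 4,890/9,450 = 51.7%.
LTV = 8,000/11,000 = 72.7%.
Reserves = 860/150 = 5.7 months.
Option A: score 816 ≥ 680; DTI 51.7% > 50%; LTV 72.7% ≤ 97%; employment 70 ≥ 6 mo; reserves 5.7 ≥ 4 mo → does not qualify.
Option B: score 816 ≥ 580; DTI 51.7% > 50%; LTV 72.7% ≤ 95%; reserves 5.7 ≥ 4 mo → does not qualify.
Option C: score 816 ≥ 580; DTI 51.7% > 50%; LTV 72.7% ≤ 100%; employment 70 ≥ 18 mo → does not qualify.

None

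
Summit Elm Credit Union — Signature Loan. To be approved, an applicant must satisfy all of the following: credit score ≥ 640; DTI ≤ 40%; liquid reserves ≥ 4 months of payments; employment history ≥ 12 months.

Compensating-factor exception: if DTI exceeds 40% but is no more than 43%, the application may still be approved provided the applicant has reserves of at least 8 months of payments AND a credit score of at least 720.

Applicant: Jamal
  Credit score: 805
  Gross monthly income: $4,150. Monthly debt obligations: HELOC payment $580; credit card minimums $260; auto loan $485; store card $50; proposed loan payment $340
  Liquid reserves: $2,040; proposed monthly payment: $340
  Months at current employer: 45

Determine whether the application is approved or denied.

Credit score 805 ≥ 640 (meets base)
Total debts = (580 + 260 + 485 + 50 + 340) = 1,715. DTI = 1,715/4,150 = 41.3% > 40% — standard DTI limit exceeded.
Reserves = 2,040/340 = 6.0 months ≥ 4
Employment 45 ≥ 12 months
41.3% falls in the override range (40%–43%), so the compensating-factor test applies.
Override check — reserves: 6.0 mo (short of 8); score: 805 (ok).
Compensating-factor requirement not fully met.

Denied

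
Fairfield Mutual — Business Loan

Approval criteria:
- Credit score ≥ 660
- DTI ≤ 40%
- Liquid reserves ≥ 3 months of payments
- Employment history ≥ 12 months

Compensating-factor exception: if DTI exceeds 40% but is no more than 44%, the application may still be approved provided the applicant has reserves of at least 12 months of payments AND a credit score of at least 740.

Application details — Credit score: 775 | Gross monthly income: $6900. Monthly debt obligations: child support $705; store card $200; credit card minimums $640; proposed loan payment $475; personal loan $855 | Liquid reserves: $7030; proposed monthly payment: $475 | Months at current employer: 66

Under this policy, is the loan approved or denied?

Credit score 775 ≥ 660 (meets base)
Total debts = (705 + 200 + 640 + 475 + 855) = 2,875. DTI: 2,875 ÷ 6,900 = 41.7%, over the 40% base limit.
Liquid reserves cover 7,030/475 = 14.8 months — ≥ 3 required
Employment 66 ≥ 12 months
DTI 41.7% is within the 40%–44% exception band; checking compensating factors.
Override check — reserves: 14.8 mo (ok); score: 775 (ok).
Both override conditions satisfied; DTI exception granted.

Approved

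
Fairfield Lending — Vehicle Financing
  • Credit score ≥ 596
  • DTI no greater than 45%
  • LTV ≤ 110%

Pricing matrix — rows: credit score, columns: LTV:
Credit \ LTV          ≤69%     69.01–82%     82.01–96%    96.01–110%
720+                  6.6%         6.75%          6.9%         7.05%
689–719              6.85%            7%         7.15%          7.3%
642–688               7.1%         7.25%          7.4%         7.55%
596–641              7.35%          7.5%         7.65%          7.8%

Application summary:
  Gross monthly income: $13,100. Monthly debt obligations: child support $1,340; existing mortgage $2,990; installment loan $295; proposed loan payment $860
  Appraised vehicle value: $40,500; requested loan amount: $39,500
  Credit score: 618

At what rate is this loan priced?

7.8%

Credit score 618 ≥ 596; Total monthly debts = (1,340 + 2,990 + 295 + 860) = 5,485. Debt-to-income = 5,485/13,100 = 41.9% — meets 45% limit
Loan-to-value = 39,500/40,500 = 97.5% — pass (110% max)
Row: 618 falls in 596–641. Column: 97.5% falls in 96.01–110%. Rate = 7.8%.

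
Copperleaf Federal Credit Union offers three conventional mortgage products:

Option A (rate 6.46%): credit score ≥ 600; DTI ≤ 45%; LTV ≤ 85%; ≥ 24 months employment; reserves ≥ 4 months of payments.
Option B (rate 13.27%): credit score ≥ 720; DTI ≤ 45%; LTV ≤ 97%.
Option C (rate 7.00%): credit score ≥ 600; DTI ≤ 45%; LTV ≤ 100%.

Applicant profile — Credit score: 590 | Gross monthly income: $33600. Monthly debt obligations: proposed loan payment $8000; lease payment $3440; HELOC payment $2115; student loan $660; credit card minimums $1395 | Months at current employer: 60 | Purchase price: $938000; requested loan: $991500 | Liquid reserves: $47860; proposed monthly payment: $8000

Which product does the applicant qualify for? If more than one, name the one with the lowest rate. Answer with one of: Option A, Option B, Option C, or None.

None

Total debts = (8,000 + 3,440 + 2,115 + 660 + 1,395) = 15,610; DTI = 15,610/33,600 = 46.5%.
LTV = 991,500/938,000 = 105.7%.
Reserves = 47,860/8,000 = 6.0 months.
Option A: score 590 < 600; DTI 46.5% > 45%; LTV 105.7% > 85%; employment 60 ≥ 24 mo; reserves 6.0 ≥ 4 mo → does not qualify.
Option B: score 590 < 720; DTI 46.5% > 45%; LTV 105.7% > 97% → does not qualify.
Option C: score 590 < 600; DTI 46.5% > 45%; LTV 105.7% > 100% → does not qualify.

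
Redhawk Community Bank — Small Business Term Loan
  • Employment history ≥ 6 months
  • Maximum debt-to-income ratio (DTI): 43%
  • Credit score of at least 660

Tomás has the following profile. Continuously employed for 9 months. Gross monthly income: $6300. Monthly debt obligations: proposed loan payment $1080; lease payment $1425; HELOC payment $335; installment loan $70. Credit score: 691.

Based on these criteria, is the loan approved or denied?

Denied

Employment 9 ≥ 6 months
Total monthly debts = (1,080 + 1,425 + 335 + 70) = 2,910. DTI = 2,910/6,300 = 46.2% > 43%
Credit score 691 ≥ 660 (meets)
Fails on DTI.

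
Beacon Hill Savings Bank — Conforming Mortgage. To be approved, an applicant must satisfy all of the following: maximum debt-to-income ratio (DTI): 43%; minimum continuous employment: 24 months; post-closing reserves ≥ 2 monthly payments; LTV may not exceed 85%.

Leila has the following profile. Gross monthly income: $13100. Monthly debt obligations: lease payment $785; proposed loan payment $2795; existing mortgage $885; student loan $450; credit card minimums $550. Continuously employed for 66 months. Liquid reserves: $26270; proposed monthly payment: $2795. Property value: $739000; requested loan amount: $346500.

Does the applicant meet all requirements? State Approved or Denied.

Approved

Total monthly debts = (785 + 2,795 + 885 + 450 + 550) = 5,465. DTI: 5,465 ÷ 13,100 = 41.7%, within the 43% cap
Employment 66 ≥ 24 months
Reserves: 26,270 ÷ 2,795 = 9.4 months (meets 2-month minimum)
LTV: 346,500 ÷ 739,000 = 46.9%, within 85% cap
All criteria satisfied.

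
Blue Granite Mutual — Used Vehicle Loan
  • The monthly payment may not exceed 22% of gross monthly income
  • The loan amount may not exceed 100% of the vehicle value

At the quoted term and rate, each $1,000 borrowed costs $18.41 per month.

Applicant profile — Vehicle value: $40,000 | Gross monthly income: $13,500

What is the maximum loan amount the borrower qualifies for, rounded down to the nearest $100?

Payment cap: 22% × $13,500 = $2,970/month.
At $18.41 per $1,000, that supports 2,970/18.41 × 1,000 ≈ $161,325 → $161,300.
LTV cap: 100% × $40,000 = $40,000 → $40,000.
Binding constraint: loan-to-value.

$40,000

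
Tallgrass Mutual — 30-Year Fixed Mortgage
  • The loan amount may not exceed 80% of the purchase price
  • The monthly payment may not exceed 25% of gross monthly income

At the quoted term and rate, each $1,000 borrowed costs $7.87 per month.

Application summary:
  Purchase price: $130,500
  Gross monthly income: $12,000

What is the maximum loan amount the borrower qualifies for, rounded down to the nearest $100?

Payment cap: 25% × $12,000 = $3,000/month.
At $7.87 per $1,000, that supports 3,000/7.87 × 1,000 ≈ $381,194 → $381,100.
LTV cap: 80% × $130,500 = $104,400 → $104,400.
Binding constraint: loan-to-value.

$104,400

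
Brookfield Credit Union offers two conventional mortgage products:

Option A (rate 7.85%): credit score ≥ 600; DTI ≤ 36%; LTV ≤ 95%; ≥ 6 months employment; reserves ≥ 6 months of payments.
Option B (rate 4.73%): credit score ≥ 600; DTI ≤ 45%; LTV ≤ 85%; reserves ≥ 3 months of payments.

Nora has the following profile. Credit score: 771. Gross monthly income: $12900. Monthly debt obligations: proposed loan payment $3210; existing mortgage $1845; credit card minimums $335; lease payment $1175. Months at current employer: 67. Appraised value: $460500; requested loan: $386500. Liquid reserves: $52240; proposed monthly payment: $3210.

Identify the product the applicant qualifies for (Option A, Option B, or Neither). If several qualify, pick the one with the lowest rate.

Total debts = (3,210 + 1,845 + 335 + 1,175) = 6,565; DTI = 6,565/12,900 = 50.9%.
LTV = 386,500/460,500 = 83.9%.
Reserves = 52,240/3,210 = 16.3 months.
Option A: score 771 ≥ 600; DTI 50.9% > 36%; LTV 83.9% ≤ 95%; employment 67 ≥ 6 mo; reserves 16.3 ≥ 6 mo → does not qualify.
Option B: score 771 ≥ 600; DTI 50.9% > 45%; LTV 83.9% ≤ 85%; reserves 16.3 ≥ 3 mo → does not qualify.

Neither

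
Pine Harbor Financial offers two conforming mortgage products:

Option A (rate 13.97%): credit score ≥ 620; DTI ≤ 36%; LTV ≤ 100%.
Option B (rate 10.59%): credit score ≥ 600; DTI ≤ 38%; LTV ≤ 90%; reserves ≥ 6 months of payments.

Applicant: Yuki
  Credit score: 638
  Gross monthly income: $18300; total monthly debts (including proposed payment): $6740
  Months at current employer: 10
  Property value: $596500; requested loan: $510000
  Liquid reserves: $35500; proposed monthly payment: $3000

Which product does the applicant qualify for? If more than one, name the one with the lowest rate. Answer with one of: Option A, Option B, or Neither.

DTI = 6,740/18,300 = 36.8%.
LTV = 510,000/596,500 = 85.5%.
Reserves = 35,500/3,000 = 11.8 months.
Option A: score 638 ≥ 620; DTI 36.8% > 36%; LTV 85.5% ≤ 100% → does not qualify.
Option B: score 638 ≥ 600; DTI 36.8% ≤ 38%; LTV 85.5% ≤ 90%; reserves 11.8 ≥ 6 mo → qualifies.

Option B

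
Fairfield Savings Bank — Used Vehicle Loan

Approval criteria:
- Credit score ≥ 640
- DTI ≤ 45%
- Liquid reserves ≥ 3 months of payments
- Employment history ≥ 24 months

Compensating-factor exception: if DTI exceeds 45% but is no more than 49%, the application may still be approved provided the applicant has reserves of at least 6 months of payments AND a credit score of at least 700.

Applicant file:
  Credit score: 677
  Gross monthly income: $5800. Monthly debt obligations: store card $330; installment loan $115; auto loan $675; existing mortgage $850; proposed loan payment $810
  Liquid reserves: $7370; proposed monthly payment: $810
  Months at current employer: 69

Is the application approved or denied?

Denied

Credit score 677 ≥ 640 (meets base)
Total debts = (330 + 115 + 675 + 850 + 810) = 2,780. DTI = 2,780/5,800 = 47.9% > 45% — standard DTI limit exceeded.
Reserves = 7,370/810 = 9.1 months ≥ 3
Employment 69 ≥ 24 months
DTI 47.9% is within the 45%–49% exception band; checking compensating factors.
Override check — reserves: 9.1 mo (ok); score: 677 (below 700).
Override conditions not both satisfied; exception does not apply.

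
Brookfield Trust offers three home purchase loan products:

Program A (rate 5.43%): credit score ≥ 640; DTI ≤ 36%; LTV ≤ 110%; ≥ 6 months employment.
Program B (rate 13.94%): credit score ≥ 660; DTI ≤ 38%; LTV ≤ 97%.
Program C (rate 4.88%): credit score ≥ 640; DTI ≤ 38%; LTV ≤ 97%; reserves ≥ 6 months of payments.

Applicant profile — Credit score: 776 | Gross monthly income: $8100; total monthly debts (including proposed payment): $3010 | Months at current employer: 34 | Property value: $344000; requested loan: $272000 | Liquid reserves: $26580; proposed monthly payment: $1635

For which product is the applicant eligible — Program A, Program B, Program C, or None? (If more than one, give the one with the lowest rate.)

Program C

DTI = 3,010/8,100 = 37.2%.
LTV = 272,000/344,000 = 79.1%.
Reserves = 26,580/1,635 = 16.3 months.
Program A: score 776 ≥ 640; DTI 37.2% > 36%; LTV 79.1% ≤ 110%; employment 34 ≥ 6 mo → does not qualify.
Program B: score 776 ≥ 660; DTI 37.2% ≤ 38%; LTV 79.1% ≤ 97% → qualifies.
Program C: score 776 ≥ 640; DTI 37.2% ≤ 38%; LTV 79.1% ≤ 97%; reserves 16.3 ≥ 6 mo → qualifies.
Qualifying: Program B, Program C. Lowest rate is 4.88% → Program C.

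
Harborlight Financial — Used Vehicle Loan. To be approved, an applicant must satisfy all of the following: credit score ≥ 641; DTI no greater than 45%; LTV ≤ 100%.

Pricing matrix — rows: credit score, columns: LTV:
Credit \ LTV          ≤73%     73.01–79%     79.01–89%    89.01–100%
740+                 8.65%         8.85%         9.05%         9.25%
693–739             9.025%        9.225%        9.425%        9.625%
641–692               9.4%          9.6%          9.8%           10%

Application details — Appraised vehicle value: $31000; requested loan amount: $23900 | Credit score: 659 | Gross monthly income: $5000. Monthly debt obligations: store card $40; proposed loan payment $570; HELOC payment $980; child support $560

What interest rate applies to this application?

9.6%

Credit score 659 ≥ 641; Total monthly debts = (40 + 570 + 980 + 560) = 2,150. DTI: 2,150 ÷ 5,000 = 43%, within the 45% cap
Loan-to-value = 23,900/31,000 = 77.1% — pass (100% max)
Credit 659 → row 641–692; LTV 77.1% → column 73.01–79%. Grid cell → 9.6%.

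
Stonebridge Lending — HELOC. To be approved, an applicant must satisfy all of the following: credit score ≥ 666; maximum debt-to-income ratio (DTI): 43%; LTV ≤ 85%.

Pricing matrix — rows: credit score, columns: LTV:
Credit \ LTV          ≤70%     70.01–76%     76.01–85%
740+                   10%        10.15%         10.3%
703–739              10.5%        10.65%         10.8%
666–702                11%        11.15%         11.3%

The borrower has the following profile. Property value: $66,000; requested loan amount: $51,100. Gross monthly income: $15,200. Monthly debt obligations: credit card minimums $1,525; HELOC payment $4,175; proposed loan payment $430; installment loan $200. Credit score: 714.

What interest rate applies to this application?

10.8%

Credit score 714 ≥ 666; Total monthly debts = (1,525 + 4,175 + 430 + 200) = 6,330. DTI = 6,330/15,200 = 41.6% ≤ 43%
Loan-to-value = 51,100/66,000 = 77.4% — pass (85% max)
Score 714 is in the 703–739 band; LTV 77.4% is in the 76.01–85% band → 10.8%.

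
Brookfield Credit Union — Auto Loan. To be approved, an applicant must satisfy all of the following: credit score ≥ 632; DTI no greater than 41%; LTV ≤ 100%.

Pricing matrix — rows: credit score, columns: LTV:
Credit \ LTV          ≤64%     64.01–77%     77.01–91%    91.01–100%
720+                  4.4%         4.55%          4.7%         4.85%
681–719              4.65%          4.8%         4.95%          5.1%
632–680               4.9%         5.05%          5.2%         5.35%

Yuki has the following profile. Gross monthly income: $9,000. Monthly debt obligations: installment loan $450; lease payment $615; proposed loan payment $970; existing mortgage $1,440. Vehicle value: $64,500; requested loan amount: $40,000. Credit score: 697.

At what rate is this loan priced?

Credit score 697 ≥ 632; Total monthly debts = (450 + 615 + 970 + 1,440) = 3,475. DTI = 3,475/9,000 = 38.6% ≤ 41%
LTV: 40,000 ÷ 64,500 = 62%, within 100% cap
Score 697 is in the 681–719 band; LTV 62% is in the ≤64% band → 4.65%.

4.65%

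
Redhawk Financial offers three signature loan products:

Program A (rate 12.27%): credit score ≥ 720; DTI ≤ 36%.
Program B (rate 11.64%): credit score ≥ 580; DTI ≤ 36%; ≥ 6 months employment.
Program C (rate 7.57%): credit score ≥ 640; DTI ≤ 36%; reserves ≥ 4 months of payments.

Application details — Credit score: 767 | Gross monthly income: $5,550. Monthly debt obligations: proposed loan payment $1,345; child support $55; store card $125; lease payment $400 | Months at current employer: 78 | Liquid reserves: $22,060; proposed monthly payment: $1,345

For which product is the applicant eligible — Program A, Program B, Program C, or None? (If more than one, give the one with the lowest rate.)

Program C

Total debts = (1,345 + 55 + 125 + 400) = 1,925; DTI = 1,925/5,550 = 34.7%.
Reserves = 22,060/1,345 = 16.4 months.
Program A: score 767 ≥ 720; DTI 34.7% ≤ 36% → qualifies.
Program B: score 767 ≥ 580; DTI 34.7% ≤ 36%; employment 78 ≥ 6 mo → qualifies.
Program C: score 767 ≥ 640; DTI 34.7% ≤ 36%; reserves 16.4 ≥ 4 mo → qualifies.
Qualifying: Program A, Program B, Program C. Lowest rate is 7.57% → Program C.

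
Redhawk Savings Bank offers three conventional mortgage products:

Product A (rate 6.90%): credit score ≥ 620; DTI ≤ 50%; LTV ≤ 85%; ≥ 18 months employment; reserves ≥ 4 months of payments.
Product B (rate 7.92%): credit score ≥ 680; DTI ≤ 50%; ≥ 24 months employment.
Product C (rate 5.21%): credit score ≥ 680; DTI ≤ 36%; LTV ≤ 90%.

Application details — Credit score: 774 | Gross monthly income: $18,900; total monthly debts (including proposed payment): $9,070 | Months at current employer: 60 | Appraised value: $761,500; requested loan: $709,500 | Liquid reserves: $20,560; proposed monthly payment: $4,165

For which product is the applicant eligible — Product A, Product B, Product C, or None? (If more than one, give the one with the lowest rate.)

Product B

DTI = 9,070/18,900 = 48%.
LTV = 709,500/761,500 = 93.2%.
Reserves = 20,560/4,165 = 4.9 months.
Product A: score 774 ≥ 620; DTI 48% ≤ 50%; LTV 93.2% > 85%; employment 60 ≥ 18 mo; reserves 4.9 ≥ 4 mo → does not qualify.
Product B: score 774 ≥ 680; DTI 48% ≤ 50%; employment 60 ≥ 24 mo → qualifies.
Product C: score 774 ≥ 680; DTI 48% > 36%; LTV 93.2% > 90% → does not qualify.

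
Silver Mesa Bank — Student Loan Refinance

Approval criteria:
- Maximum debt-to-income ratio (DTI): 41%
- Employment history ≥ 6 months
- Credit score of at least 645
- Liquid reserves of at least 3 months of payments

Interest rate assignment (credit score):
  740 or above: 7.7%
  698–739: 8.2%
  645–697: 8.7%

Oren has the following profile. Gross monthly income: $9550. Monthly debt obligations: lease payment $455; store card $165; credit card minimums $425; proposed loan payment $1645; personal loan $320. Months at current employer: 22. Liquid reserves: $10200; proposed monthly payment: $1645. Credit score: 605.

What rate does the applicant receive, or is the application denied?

Denied

Credit score 605 < 645 (below minimum)
Employment 22 ≥ 6 months
Total monthly debts = (455 + 165 + 425 + 1,645 + 320) = 3,010. DTI: 3,010 ÷ 9,550 = 31.5%, within the 41% cap
Liquid reserves cover 10,200/1,645 = 6.2 months — ≥ 3 required
Not all requirements met → denied.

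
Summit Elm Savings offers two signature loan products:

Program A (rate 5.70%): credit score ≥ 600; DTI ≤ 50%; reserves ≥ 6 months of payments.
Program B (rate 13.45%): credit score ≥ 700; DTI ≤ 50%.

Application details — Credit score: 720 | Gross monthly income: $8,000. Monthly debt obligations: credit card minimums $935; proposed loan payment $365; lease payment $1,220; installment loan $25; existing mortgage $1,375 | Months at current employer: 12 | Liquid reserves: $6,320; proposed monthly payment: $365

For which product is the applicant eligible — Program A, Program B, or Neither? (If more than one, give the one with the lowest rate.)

Total debts = (935 + 365 + 1,220 + 25 + 1,375) = 3,920; DTI = 3,920/8,000 = 49%.
Reserves = 6,320/365 = 17.3 months.
Program A: score 720 ≥ 600; DTI 49% ≤ 50%; reserves 17.3 ≥ 6 mo → qualifies.
Program B: score 720 ≥ 700; DTI 49% ≤ 50% → qualifies.
Qualifying: Program A, Program B. Lowest rate is 5.70% → Program A.

Program A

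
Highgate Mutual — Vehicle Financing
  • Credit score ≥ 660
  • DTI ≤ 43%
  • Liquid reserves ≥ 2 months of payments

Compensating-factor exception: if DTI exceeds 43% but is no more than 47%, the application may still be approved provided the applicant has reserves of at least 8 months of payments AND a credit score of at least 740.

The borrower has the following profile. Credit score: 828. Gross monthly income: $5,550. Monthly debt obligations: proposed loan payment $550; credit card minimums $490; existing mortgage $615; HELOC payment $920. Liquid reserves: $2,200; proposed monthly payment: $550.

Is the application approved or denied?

Denied

Credit score 828 ≥ 660 (meets base)
Total debts = (550 + 490 + 615 + 920) = 2,575. DTI = 2,575/5,550 = 46.4% > 43% — standard DTI limit exceeded.
Reserves = 2,200/550 = 4.0 months ≥ 2
DTI 46.4% is within the 43%–47% exception band; checking compensating factors.
Reserves 4.0 < 8 months; credit score 828 ≥ 740.
Override conditions not both satisfied; exception does not apply.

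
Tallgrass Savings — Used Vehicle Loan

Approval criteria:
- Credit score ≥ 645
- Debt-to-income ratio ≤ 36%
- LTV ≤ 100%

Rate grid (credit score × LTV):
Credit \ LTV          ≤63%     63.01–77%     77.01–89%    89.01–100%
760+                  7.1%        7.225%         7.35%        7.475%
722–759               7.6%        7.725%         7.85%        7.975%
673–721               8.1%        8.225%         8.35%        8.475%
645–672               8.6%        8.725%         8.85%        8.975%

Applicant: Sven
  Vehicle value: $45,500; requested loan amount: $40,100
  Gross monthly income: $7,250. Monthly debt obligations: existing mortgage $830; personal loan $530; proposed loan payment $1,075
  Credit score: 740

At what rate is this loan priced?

7.85%

Credit score 740 ≥ 645; Total monthly debts = (830 + 530 + 1,075) = 2,435. DTI: 2,435 ÷ 7,250 = 33.6%, within the 36% cap
Loan-to-value = 40,100/45,500 = 88.1% — pass (100% max)
Row: 740 falls in 722–759. Column: 88.1% falls in 77.01–89%. Rate = 7.85%.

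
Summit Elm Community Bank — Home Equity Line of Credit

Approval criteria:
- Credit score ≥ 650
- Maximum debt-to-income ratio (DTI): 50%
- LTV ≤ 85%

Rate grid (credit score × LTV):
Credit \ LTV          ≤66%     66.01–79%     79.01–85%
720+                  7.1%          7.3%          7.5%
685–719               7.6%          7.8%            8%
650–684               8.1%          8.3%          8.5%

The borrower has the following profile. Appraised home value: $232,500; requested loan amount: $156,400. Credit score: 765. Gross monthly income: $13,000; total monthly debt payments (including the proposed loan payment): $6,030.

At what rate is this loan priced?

Credit score 765 ≥ 650; DTI: 6,030 ÷ 13,000 = 46.4%, within the 50% cap
LTV: 156,400 ÷ 232,500 = 67.3%, within 85% cap
Row: 765 falls in 720+. Column: 67.3% falls in 66.01–79%. Rate = 7.3%.

7.3%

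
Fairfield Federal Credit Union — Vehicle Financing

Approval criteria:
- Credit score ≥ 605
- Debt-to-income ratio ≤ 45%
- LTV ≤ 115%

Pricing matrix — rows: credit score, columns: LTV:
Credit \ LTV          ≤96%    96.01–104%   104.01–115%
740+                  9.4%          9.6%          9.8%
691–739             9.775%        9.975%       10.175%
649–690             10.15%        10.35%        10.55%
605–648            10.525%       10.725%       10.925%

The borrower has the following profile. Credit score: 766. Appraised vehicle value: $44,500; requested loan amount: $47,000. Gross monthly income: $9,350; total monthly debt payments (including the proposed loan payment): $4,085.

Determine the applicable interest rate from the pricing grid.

9.8%

Credit score 766 ≥ 605; DTI = 4,085/9,350 = 43.7% ≤ 45%
LTV: 47,000 ÷ 44,500 = 105.6%, within 115% cap
Row: 766 falls in 740+. Column: 105.6% falls in 104.01–115%. Rate = 9.8%.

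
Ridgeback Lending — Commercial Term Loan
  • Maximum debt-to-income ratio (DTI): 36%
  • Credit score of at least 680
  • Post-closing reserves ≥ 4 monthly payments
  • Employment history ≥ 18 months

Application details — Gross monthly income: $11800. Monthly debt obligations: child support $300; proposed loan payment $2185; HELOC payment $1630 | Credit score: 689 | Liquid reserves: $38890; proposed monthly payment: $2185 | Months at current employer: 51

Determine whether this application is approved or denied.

Approved

Total monthly debts = (300 + 2,185 + 1,630) = 4,115. DTI: 4,115 ÷ 11,800 = 34.9%, within the 36% cap
Credit score 689 ≥ 680 (meets)
Reserves: 38,890 ÷ 2,185 = 17.8 months (meets 4-month minimum)
Employment 51 ≥ 18 months
All criteria satisfied.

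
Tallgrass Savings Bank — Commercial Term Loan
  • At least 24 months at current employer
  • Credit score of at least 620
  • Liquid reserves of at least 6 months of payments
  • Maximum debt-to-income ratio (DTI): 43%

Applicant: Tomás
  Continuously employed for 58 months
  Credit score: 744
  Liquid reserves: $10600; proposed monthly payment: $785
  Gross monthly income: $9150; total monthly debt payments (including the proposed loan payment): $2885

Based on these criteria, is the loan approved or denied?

Approved

Employment 58 ≥ 24 months
Credit score 744 ≥ 620 (meets)
Reserves: 10,600 ÷ 785 = 13.5 months (meets 6-month minimum)
DTI = 2,885/9,150 = 31.5% ≤ 43%
All criteria satisfied.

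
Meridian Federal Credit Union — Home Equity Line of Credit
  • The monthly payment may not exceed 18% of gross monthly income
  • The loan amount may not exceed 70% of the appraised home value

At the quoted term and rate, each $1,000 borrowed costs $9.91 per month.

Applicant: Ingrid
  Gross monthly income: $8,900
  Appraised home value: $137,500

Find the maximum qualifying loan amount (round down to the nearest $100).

Payment cap: 18% × $8,900 = $1,602/month.
At $9.91 per $1,000, that supports 1,602/9.91 × 1,000 ≈ $161,654 → $161,600.
LTV cap: 70% × $137,500 = $96,250 → $96,200.
Binding constraint: loan-to-value.

$96,200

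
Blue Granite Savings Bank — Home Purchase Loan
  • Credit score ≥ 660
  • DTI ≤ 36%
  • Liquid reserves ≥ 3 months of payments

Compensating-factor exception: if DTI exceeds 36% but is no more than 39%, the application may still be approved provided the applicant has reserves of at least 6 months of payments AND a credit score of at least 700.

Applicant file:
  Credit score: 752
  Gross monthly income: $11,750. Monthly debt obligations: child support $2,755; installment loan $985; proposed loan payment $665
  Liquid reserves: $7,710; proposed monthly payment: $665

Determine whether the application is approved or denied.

Approved

Credit score 752 ≥ 660 (meets base)
Total debts = (2,755 + 985 + 665) = 4,405. DTI: 4,405 ÷ 11,750 = 37.5%, over the 36% base limit.
Reserves = 7,710/665 = 11.6 months ≥ 3
DTI 37.5% is within the 36%–39% exception band; checking compensating factors.
Reserves 11.6 ≥ 6 months; credit score 752 ≥ 700.
Both compensating conditions met → exception applies.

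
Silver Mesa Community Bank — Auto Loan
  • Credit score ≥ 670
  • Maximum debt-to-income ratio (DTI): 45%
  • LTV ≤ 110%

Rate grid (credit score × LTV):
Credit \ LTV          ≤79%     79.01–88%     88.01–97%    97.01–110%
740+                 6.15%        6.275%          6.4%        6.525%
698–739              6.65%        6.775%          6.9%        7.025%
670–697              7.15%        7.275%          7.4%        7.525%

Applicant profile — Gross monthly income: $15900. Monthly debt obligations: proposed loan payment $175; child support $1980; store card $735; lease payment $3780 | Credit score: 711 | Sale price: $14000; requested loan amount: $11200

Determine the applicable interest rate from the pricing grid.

6.775%

Credit score 711 ≥ 670; Total monthly debts = (175 + 1,980 + 735 + 3,780) = 6,670. Debt-to-income = 6,670/15,900 = 41.9% — meets 45% limit
LTV = 11,200/14,000 = 80% ≤ 110%
Row: 711 falls in 698–739. Column: 80% falls in 79.01–88%. Rate = 6.775%.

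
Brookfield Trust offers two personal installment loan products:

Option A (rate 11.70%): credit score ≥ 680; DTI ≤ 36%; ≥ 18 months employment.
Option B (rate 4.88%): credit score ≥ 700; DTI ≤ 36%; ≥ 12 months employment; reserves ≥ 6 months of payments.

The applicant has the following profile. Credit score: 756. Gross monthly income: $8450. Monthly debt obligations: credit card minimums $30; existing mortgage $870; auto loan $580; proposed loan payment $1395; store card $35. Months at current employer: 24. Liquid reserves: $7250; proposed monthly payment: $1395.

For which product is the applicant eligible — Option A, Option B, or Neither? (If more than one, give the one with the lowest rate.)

Option A

Total debts = (30 + 870 + 580 + 1,395 + 35) = 2,910; DTI = 2,910/8,450 = 34.4%.
Reserves = 7,250/1,395 = 5.2 months.
Option A: score 756 ≥ 680; DTI 34.4% ≤ 36%; employment 24 ≥ 18 mo → qualifies.
Option B: score 756 ≥ 700; DTI 34.4% ≤ 36%; employment 24 ≥ 12 mo; reserves 5.2 < 6 mo → does not qualify.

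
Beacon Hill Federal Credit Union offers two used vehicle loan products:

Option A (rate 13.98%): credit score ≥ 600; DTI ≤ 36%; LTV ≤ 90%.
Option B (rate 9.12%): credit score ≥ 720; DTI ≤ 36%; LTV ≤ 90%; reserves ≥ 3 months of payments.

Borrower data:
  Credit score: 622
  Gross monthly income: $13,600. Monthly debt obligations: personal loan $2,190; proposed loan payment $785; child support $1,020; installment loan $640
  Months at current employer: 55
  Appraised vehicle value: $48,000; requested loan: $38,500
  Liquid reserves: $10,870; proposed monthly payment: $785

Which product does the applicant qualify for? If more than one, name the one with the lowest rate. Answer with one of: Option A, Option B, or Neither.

Option A

Total debts = (2,190 + 785 + 1,020 + 640) = 4,635; DTI = 4,635/13,600 = 34.1%.
LTV = 38,500/48,000 = 80.2%.
Reserves = 10,870/785 = 13.8 months.
Option A: score 622 ≥ 600; DTI 34.1% ≤ 36%; LTV 80.2% ≤ 90% → qualifies.
Option B: score 622 < 720; DTI 34.1% ≤ 36%; LTV 80.2% ≤ 90%; reserves 13.8 ≥ 3 mo → does not qualify.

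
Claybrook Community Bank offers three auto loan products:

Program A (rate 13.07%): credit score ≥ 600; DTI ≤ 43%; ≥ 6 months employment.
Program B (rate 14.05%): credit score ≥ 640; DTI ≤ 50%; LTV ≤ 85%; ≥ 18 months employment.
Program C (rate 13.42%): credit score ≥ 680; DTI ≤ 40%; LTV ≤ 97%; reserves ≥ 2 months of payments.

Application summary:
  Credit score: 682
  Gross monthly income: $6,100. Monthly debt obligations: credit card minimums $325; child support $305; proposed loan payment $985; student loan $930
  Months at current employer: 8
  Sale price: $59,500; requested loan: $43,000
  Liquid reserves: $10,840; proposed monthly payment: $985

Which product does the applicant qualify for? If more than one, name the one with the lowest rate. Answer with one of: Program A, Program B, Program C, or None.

Total debts = (325 + 305 + 985 + 930) = 2,545; DTI = 2,545/6,100 = 41.7%.
LTV = 43,000/59,500 = 72.3%.
Reserves = 10,840/985 = 11.0 months.
Program A: score 682 ≥ 600; DTI 41.7% ≤ 43%; employment 8 ≥ 6 mo → qualifies.
Program B: score 682 ≥ 640; DTI 41.7% ≤ 50%; LTV 72.3% ≤ 85%; employment 8 < 18 mo → does not qualify.
Program C: score 682 ≥ 680; DTI 41.7% > 40%; LTV 72.3% ≤ 97%; reserves 11.0 ≥ 2 mo → does not qualify.

Program A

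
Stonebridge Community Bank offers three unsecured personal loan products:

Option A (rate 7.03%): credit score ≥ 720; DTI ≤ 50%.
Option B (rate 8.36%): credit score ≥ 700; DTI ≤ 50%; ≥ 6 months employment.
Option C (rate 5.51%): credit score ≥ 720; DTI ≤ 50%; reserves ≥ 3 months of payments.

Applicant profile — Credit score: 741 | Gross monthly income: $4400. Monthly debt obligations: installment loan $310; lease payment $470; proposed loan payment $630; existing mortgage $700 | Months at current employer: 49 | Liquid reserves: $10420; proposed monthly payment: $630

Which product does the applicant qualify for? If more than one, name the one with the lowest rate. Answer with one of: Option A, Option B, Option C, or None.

Option C

Total debts = (310 + 470 + 630 + 700) = 2,110; DTI = 2,110/4,400 = 48%.
Reserves = 10,420/630 = 16.5 months.
Option A: score 741 ≥ 720; DTI 48% ≤ 50% → qualifies.
Option B: score 741 ≥ 700; DTI 48% ≤ 50%; employment 49 ≥ 6 mo → qualifies.
Option C: score 741 ≥ 720; DTI 48% ≤ 50%; reserves 16.5 ≥ 3 mo → qualifies.
Qualifying: Option A, Option B, Option C. Lowest rate is 5.51% → Option C.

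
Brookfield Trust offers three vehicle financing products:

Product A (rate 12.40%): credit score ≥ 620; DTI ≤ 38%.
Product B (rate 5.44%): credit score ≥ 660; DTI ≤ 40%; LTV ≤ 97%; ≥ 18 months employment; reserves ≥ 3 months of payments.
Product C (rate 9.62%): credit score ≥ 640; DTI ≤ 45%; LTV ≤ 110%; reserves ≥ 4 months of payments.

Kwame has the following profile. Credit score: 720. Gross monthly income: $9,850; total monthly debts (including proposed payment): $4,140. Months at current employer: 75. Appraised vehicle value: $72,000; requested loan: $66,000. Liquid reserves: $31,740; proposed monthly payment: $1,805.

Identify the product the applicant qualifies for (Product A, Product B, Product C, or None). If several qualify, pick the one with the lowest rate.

DTI = 4,140/9,850 = 42%.
LTV = 66,000/72,000 = 91.7%.
Reserves = 31,740/1,805 = 17.6 months.
Product A: score 720 ≥ 620; DTI 42% > 38% → does not qualify.
Product B: score 720 ≥ 660; DTI 42% > 40%; LTV 91.7% ≤ 97%; employment 75 ≥ 18 mo; reserves 17.6 ≥ 3 mo → does not qualify.
Product C: score 720 ≥ 640; DTI 42% ≤ 45%; LTV 91.7% ≤ 110%; reserves 17.6 ≥ 4 mo → qualifies.

Product C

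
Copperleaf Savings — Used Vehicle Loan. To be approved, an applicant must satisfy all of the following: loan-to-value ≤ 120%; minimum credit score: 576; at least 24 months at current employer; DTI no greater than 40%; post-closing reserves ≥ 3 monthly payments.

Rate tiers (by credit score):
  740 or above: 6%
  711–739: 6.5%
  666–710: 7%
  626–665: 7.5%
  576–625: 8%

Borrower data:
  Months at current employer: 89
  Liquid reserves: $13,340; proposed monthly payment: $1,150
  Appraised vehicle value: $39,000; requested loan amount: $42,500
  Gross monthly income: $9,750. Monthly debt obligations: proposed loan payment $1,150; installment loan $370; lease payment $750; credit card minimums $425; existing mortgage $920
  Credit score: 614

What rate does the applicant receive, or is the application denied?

Credit score 614 ≥ 576 (meets minimum)
Employment 89 ≥ 24 months
LTV = 42,500/39,000 = 109% ≤ 120%
Reserves = 13,340/1,150 = 11.6 months ≥ 3
Total monthly debts = (1,150 + 370 + 750 + 425 + 920) = 3,615. Debt-to-income = 3,615/9,750 = 37.1% — meets 40% limit
All requirements met. Score 614 falls in the 576–625 tier → 8%.

Approved at 8%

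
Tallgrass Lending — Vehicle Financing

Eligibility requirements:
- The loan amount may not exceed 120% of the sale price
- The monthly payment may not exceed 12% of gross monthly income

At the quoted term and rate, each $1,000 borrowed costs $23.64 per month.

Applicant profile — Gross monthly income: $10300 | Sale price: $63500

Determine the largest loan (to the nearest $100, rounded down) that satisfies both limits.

$52,200

Payment cap: 12% × $10,300 = $1,236/month.
At $23.64 per $1,000, that supports 1,236/23.64 × 1,000 ≈ $52,284 → $52,200.
LTV cap: 120% × $63,500 = $76,200 → $76,200.
Binding constraint: payment-to-income.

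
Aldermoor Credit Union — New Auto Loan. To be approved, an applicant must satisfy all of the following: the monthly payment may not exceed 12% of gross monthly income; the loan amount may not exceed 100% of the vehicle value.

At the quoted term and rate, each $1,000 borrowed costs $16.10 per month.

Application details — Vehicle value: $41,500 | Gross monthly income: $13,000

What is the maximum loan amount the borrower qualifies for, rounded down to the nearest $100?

Payment cap: 12% × $13,000 = $1,560/month.
At $16.10 per $1,000, that supports 1,560/16.10 × 1,000 ≈ $96,894 → $96,800.
LTV cap: 100% × $41,500 = $41,500 → $41,500.
Binding constraint: loan-to-value.

$41,500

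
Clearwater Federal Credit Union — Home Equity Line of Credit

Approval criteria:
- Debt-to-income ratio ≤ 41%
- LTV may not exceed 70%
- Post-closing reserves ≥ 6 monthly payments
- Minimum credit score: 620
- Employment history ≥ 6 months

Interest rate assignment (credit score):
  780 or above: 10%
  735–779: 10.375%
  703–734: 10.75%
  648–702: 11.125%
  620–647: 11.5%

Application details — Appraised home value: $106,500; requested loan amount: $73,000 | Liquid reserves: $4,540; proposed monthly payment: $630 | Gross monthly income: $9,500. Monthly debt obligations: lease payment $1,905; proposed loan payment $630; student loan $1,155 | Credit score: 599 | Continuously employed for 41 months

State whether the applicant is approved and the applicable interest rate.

Credit score 599 < 620 (below minimum)
Reserves: 4,540 ÷ 630 = 7.2 months (meets 6-month minimum)
Total monthly debts = (1,905 + 630 + 1,155) = 3,690. Debt-to-income = 3,690/9,500 = 38.8% — meets 41% limit
LTV = 73,000/106,500 = 68.5% ≤ 70%
Employment 41 ≥ 6 months
Not all requirements met → denied.

Denied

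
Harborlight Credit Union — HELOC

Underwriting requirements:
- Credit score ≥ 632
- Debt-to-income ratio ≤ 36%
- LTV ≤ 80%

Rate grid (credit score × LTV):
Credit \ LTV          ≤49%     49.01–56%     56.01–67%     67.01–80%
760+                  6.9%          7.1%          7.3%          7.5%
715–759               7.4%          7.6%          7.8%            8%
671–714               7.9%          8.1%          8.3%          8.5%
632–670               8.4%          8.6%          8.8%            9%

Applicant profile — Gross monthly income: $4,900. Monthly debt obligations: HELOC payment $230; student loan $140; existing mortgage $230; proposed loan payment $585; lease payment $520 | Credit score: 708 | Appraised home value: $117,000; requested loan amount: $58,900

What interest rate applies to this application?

Credit score 708 ≥ 632; Total monthly debts = (230 + 140 + 230 + 585 + 520) = 1,705. DTI = 1,705/4,900 = 34.8% ≤ 36%
LTV = 58,900/117,000 = 50.3% ≤ 80%
Credit 708 → row 671–714; LTV 50.3% → column 49.01–56%. Grid cell → 8.1%.

8.1%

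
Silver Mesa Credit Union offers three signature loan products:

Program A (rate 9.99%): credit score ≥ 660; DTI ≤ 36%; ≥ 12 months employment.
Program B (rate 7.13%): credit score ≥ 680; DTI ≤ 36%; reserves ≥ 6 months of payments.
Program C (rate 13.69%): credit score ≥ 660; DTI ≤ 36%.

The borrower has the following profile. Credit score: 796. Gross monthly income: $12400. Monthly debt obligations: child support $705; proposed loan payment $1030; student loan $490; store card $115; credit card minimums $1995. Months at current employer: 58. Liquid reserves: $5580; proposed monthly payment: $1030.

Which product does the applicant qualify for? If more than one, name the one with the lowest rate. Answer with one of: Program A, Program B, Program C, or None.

Program A

Total debts = (705 + 1,030 + 490 + 115 + 1,995) = 4,335; DTI = 4,335/12,400 = 35%.
Reserves = 5,580/1,030 = 5.4 months.
Program A: score 796 ≥ 660; DTI 35% ≤ 36%; employment 58 ≥ 12 mo → qualifies.
Program B: score 796 ≥ 680; DTI 35% ≤ 36%; reserves 5.4 < 6 mo → does not qualify.
Program C: score 796 ≥ 660; DTI 35% ≤ 36% → qualifies.
Qualifying: Program A, Program C. Lowest rate is 9.99% → Program A.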